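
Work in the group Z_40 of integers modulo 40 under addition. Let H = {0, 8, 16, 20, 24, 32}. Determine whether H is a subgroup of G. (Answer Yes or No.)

|H| = 6 does not divide |G| = 40, so by Lagrange H is not a subgroup.

No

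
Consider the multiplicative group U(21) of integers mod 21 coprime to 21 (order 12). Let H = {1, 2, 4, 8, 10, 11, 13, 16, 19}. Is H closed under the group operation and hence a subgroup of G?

No

|H| = 9 does not divide |G| = 12, so by Lagrange H is not a subgroup.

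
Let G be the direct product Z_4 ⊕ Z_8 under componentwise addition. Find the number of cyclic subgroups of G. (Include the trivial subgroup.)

14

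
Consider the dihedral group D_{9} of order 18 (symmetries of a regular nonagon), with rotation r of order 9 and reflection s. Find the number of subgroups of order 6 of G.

3

|G| = 18 and 6 | 18, so subgroups of order 6 are possible by Lagrange.
The subgroups of order 6 are: {e, r^3, r^6, r^2s, r^5s, r^8s}; {e, r^3, r^6, s, r^3s, r^6s}; {e, r^3, r^6, rs, r^4s, r^7s}.
So G has 3 subgroups of order 6.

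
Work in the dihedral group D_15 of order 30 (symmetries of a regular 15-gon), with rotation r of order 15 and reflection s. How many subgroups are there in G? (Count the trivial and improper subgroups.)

28

|G| = 30, so by Lagrange every subgroup order divides 30. Divisors: 1, 2, 3, 5, 6, 10, 15, 30.
Subgroups by order — order 1: 1; order 2: 15; order 3: 1; order 5: 1; order 6: 5; order 10: 3; order 15: 1; order 30: 1.
Total: 1 + 15 + 1 + 1 + 5 + 3 + 1 + 1 = 28.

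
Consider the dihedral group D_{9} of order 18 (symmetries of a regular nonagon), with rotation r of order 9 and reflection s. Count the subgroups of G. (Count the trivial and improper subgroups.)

16

|G| = 18, so by Lagrange every subgroup order divides 18. Divisors: 1, 2, 3, 6, 9, 18.
Subgroups by order — order 1: 1; order 2: 9; order 3: 1; order 6: 3; order 9: 1; order 18: 1.
Total: 1 + 9 + 1 + 3 + 1 + 1 = 16.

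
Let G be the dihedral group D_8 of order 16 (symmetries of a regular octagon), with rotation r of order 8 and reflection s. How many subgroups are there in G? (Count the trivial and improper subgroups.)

19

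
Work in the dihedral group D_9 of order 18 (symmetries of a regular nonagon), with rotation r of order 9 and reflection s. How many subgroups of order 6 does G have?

|G| = 18 and 6 | 18, so subgroups of order 6 are possible by Lagrange.
The subgroups of order 6 are: {e, r^3, r^6, r^2s, r^5s, r^8s}; {e, r^3, r^6, s, r^3s, r^6s}; {e, r^3, r^6, rs, r^4s, r^7s}.
So G has 3 subgroups of order 6.

3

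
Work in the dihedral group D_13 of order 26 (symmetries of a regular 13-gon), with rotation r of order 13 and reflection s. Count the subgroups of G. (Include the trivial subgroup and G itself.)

16

|G| = 26, so by Lagrange every subgroup order divides 26. Divisors: 1, 2, 13, 26.
Subgroups by order — order 1: 1; order 2: 13; order 13: 1; order 26: 1.
Total: 1 + 13 + 1 + 1 = 16.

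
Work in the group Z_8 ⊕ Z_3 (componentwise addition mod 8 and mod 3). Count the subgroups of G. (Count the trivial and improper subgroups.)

8

|G| = 24, so by Lagrange every subgroup order divides 24. Divisors: 1, 2, 3, 4, 6, 8, 12, 24.
Subgroups by order — order 1: 1; order 2: 1; order 3: 1; order 4: 1; order 6: 1; order 8: 1; order 12: 1; order 24: 1.
Total: 1 + 1 + 1 + 1 + 1 + 1 + 1 + 1 = 8.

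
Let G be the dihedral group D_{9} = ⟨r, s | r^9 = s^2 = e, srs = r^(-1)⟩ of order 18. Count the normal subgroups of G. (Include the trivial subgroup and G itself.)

G has 16 subgroups. Checking conjugation-invariance by order — order 1: 1/1 normal; order 2: 0/9 normal; order 3: 1/1 normal; order 6: 0/3 normal; order 9: 1/1 normal; order 18: 1/1 normal.
Total normal subgroups: 4.

4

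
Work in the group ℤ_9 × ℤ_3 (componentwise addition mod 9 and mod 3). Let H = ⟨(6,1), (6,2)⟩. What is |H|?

9

|⟨(6,1)⟩| = 3 and |⟨(6,2)⟩| = 3, so |H| is a multiple of lcm(3, 3) = 3 and divides |G| = 27.
Closing under the operation: H = {(0,0), (0,1), (0,2), (3,0), (3,1), (3,2), (6,0), (6,1), (6,2)}, so |H| = 9.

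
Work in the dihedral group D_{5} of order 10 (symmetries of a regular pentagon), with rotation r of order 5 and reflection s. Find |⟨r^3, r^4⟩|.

|⟨r^3⟩| = 5 and |⟨r^4⟩| = 5, so |H| is a multiple of lcm(5, 5) = 5 and divides |G| = 10.
Closing under the operation: H = {e, r, r^2, r^3, r^4}, so |H| = 5.

5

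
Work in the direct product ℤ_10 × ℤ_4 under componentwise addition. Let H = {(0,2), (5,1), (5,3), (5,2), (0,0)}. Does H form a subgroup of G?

No

Closure fails: (0,2) + (5,2) = (5,0) ∉ H. So H is not a subgroup.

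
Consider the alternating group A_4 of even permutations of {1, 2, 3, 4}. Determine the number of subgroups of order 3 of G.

|G| = 12 and 3 | 12, so subgroups of order 3 are possible by Lagrange.
The subgroups of order 3 are: {e, (1 2 3), (1 3 2)}; {e, (1 2 4), (1 4 2)}; {e, (1 3 4), (1 4 3)}; {e, (2 3 4), (2 4 3)}.
So G has 4 subgroups of order 3.

4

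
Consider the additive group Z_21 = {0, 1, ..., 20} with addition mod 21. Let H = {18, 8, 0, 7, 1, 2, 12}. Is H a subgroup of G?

No

1 ∈ H but its inverse 20 ∉ H, so H is not a subgroup.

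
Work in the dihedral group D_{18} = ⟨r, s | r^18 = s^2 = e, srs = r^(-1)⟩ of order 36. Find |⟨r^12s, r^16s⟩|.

|⟨r^12s⟩| = 2 and |⟨r^16s⟩| = 2, so |H| is a multiple of lcm(2, 2) = 2 and divides |G| = 36.
Closing under the operation: H = {e, r^2, r^4, r^6, r^8, r^10, r^12, r^14, r^16, s, r^2s, r^4s, r^6s, r^8s, r^10s, r^12s, r^14s, r^16s}, so |H| = 18.

18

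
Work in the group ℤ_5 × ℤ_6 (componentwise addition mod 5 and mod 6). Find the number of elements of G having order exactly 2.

An element (a,b) has order lcm(ord(a), ord(b)); count pairs with lcm equal to 2.
Enumerating gives 1 such elements.

1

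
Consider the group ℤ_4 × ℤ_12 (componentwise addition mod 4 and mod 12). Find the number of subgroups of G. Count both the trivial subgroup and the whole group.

30

|G| = 48, so by Lagrange every subgroup order divides 48. Divisors: 1, 2, 3, 4, 6, 8, 12, 16, 24, 48.
Subgroups by order — order 1: 1; order 2: 3; order 3: 1; order 4: 7; order 6: 3; order 8: 3; order 12: 7; order 16: 1; order 24: 3; order 48: 1.
Total: 1 + 3 + 1 + 7 + 3 + 3 + 7 + 1 + 3 + 1 = 30.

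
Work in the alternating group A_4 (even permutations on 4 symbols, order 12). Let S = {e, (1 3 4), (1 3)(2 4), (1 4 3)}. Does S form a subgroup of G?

No

Closure fails: (1 4 3) ∘ (1 3)(2 4) = (2 3 4) ∉ S. So S is not a subgroup.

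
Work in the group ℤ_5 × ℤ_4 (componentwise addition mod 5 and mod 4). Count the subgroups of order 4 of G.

1

|G| = 20 and 4 | 20, so subgroups of order 4 are possible by Lagrange.
The subgroups of order 4 are: {(0,0), (0,1), (0,2), (0,3)}.
So G has 1 subgroup of order 4.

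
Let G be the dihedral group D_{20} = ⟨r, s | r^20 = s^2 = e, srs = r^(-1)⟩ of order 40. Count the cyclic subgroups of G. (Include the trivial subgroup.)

Group the elements of G by the cyclic subgroup they generate; each cyclic subgroup of order d accounts for φ(d) elements.
Cyclic subgroups by order — order 1: 1; order 2: 21; order 4: 1; order 5: 1; order 10: 1; order 20: 1.
Total: 26.

26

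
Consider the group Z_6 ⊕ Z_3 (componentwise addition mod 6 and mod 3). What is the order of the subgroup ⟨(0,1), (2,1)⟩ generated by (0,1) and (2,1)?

9

|⟨(0,1)⟩| = 3 and |⟨(2,1)⟩| = 3, so |H| is a multiple of lcm(3, 3) = 3 and divides |G| = 18.
Closing under the operation: H = {(0,0), (0,1), (0,2), (2,0), (2,1), (2,2), (4,0), (4,1), (4,2)}, so |H| = 9.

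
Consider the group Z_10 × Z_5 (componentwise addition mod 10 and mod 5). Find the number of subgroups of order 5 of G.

6

|G| = 50 and 5 | 50, so subgroups of order 5 are possible by Lagrange.
The subgroups of order 5 are: {(0,0), (0,1), (0,2), (0,3), (0,4)}; {(0,0), (2,0), (4,0), (6,0), (8,0)}; {(0,0), (2,1), (4,2), (6,3), (8,4)}; {(0,0), (2,2), (4,4), (6,1), (8,3)}; … (6 in all).
So G has 6 subgroups of order 5.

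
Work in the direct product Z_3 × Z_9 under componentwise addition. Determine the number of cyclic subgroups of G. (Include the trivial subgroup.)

8

Group the elements of G by the cyclic subgroup they generate; each cyclic subgroup of order d accounts for φ(d) elements.
Cyclic subgroups by order — order 1: 1; order 3: 4; order 9: 3.
Total: 8.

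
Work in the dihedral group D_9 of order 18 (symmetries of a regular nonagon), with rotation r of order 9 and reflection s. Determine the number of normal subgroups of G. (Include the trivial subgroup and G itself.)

G has 16 subgroups. Checking conjugation-invariance by order — order 1: 1/1 normal; order 2: 0/9 normal; order 3: 1/1 normal; order 6: 0/3 normal; order 9: 1/1 normal; order 18: 1/1 normal.
Total normal subgroups: 4.

4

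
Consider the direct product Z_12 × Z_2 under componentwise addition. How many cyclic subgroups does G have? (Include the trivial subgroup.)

Each element a generates a cyclic subgroup ⟨a⟩; distinct elements may generate the same one (a cyclic group of order d has φ(d) generators).
Cyclic subgroups by order — order 1: 1; order 2: 3; order 3: 1; order 4: 2; order 6: 3; order 12: 2.
Total: 12.

12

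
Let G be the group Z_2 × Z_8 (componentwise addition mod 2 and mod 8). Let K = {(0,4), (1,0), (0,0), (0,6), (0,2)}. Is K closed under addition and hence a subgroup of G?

|K| = 5 does not divide |G| = 16, so by Lagrange K is not a subgroup.

No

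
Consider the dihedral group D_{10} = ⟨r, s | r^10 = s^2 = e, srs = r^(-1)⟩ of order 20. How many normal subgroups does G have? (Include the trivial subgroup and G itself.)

7

G has 22 subgroups. Checking conjugation-invariance by order — order 1: 1/1 normal; order 2: 1/11 normal; order 4: 0/5 normal; order 5: 1/1 normal; order 10: 3/3 normal; order 20: 1/1 normal.
Total normal subgroups: 7.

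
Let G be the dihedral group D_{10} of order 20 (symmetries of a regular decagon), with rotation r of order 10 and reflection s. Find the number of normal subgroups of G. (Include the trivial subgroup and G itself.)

G has 22 subgroups. Checking conjugation-invariance by order — order 1: 1/1 normal; order 2: 1/11 normal; order 4: 0/5 normal; order 5: 1/1 normal; order 10: 3/3 normal; order 20: 1/1 normal.
Total normal subgroups: 7.

7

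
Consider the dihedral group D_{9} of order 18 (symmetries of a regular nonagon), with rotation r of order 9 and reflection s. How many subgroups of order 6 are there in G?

3

|G| = 18 and 6 | 18, so subgroups of order 6 are possible by Lagrange.
The subgroups of order 6 are: {e, r^3, r^6, r^2s, r^5s, r^8s}; {e, r^3, r^6, s, r^3s, r^6s}; {e, r^3, r^6, rs, r^4s, r^7s}.
So G has 3 subgroups of order 6.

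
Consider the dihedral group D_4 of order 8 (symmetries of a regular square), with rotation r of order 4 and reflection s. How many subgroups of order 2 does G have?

5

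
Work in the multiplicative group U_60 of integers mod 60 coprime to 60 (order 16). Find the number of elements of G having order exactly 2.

The elements of order 2 are: 11, 19, 29, 31, 41, 49, 59.
That's 7.

7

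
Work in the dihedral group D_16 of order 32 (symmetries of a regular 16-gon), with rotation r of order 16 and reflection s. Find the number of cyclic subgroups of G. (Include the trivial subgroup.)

A cyclic subgroup of order d is generated by each of its φ(d) elements of order d, so the cyclic subgroups of order d number (#elements of order d)/φ(d).
Cyclic subgroups by order — order 1: 1; order 2: 17; order 4: 1; order 8: 1; order 16: 1.
Total: 21.

21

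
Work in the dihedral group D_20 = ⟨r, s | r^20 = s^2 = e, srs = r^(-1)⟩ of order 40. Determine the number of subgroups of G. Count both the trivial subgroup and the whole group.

|G| = 40, so by Lagrange every subgroup order divides 40. Divisors: 1, 2, 4, 5, 8, 10, 20, 40.
Subgroups by order — order 1: 1; order 2: 21; order 4: 11; order 5: 1; order 8: 5; order 10: 5; order 20: 3; order 40: 1.
Total: 1 + 21 + 11 + 1 + 5 + 5 + 3 + 1 = 48.

48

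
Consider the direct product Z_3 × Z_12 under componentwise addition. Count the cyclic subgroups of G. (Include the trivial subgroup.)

Each element a generates a cyclic subgroup ⟨a⟩; distinct elements may generate the same one (a cyclic group of order d has φ(d) generators).
Cyclic subgroups by order — order 1: 1; order 2: 1; order 3: 4; order 4: 1; order 6: 4; order 12: 4.
Total: 15.

15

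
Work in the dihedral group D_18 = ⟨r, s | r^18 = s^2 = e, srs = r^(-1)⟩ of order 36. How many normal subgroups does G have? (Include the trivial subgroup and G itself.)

9

G has 45 subgroups. Checking conjugation-invariance by order — order 1: 1/1 normal; order 2: 1/19 normal; order 3: 1/1 normal; order 4: 0/9 normal; order 6: 1/7 normal; order 9: 1/1 normal; order 12: 0/3 normal; order 18: 3/3 normal; order 36: 1/1 normal.
Total normal subgroups: 9.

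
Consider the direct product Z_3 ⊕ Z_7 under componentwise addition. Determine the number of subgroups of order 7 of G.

|G| = 21 and 7 | 21, so subgroups of order 7 are possible by Lagrange.
The subgroups of order 7 are: {(0,0), (0,1), (0,2), (0,3), (0,4), (0,5), (0,6)}.
So G has 1 subgroup of order 7.

1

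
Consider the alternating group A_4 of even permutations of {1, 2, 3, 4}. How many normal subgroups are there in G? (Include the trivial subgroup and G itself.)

G has 10 subgroups. Checking conjugation-invariance by order — order 1: 1/1 normal; order 2: 0/3 normal; order 3: 0/4 normal; order 4: 1/1 normal; order 12: 1/1 normal.
Total normal subgroups: 3.

3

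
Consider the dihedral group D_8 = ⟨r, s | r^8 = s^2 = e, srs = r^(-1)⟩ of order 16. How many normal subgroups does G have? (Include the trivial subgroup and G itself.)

7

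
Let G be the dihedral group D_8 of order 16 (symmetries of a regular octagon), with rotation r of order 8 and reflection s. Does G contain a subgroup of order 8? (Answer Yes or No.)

8 | 16. A subgroup of order 8 is {e, r, r^2, r^3, r^4, r^5, r^6, r^7}.

Yes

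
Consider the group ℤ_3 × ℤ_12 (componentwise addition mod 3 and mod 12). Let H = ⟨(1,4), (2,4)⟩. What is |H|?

9

|⟨(1,4)⟩| = 3 and |⟨(2,4)⟩| = 3, so |H| is a multiple of lcm(3, 3) = 3 and divides |G| = 36.
Closing under the operation: H = {(0,0), (0,4), (0,8), (1,0), (1,4), (1,8), (2,0), (2,4), (2,8)}, so |H| = 9.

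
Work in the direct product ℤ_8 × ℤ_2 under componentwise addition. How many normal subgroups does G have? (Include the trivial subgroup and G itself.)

G is abelian, so every subgroup is normal.
G has 11 subgroups in total, hence 11 normal subgroups.

11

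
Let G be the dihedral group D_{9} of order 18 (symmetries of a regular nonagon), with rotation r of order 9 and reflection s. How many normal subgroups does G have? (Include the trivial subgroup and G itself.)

4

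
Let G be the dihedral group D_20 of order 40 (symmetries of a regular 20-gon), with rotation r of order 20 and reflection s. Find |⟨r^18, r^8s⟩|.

|⟨r^18⟩| = 10 and |⟨r^8s⟩| = 2, so |H| is a multiple of lcm(10, 2) = 10 and divides |G| = 40.
Closing under the operation: H = {e, r^2, r^4, r^6, r^8, r^10, r^12, r^14, r^16, r^18, s, r^2s, r^4s, r^6s, r^8s, r^10s, r^12s, r^14s, r^16s, r^18s}, so |H| = 20.

20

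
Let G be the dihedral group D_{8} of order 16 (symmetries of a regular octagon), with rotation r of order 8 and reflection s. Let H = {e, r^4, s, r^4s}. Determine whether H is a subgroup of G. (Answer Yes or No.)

Yes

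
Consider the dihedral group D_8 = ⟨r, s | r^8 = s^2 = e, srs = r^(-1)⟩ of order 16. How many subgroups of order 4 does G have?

5

|G| = 16 and 4 | 16, so subgroups of order 4 are possible by Lagrange.
The subgroups of order 4 are: {e, r^2, r^4, r^6}; {e, r^4, r^2s, r^6s}; {e, r^4, r^3s, r^7s}; {e, r^4, s, r^4s}; … (5 in all).
So G has 5 subgroups of order 4.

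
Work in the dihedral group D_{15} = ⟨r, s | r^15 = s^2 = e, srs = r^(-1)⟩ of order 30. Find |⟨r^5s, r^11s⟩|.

10

|⟨r^5s⟩| = 2 and |⟨r^11s⟩| = 2, so |H| is a multiple of lcm(2, 2) = 2 and divides |G| = 30.
Closing under the operation: H = {e, r^3, r^6, r^9, r^12, r^2s, r^5s, r^8s, r^11s, r^14s}, so |H| = 10.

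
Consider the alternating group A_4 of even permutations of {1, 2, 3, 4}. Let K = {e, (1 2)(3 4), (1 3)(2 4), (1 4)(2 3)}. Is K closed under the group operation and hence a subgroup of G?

|K| = 4 divides |G| = 12, consistent with Lagrange.
K contains the identity, every element's inverse is in K, and K is closed under ∘: it is a subgroup.

Yes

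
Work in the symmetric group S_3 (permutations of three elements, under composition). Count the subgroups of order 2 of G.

3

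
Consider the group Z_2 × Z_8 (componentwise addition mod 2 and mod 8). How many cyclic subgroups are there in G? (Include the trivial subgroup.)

8

Group the elements of G by the cyclic subgroup they generate; each cyclic subgroup of order d accounts for φ(d) elements.
Cyclic subgroups by order — order 1: 1; order 2: 3; order 4: 2; order 8: 2.
Total: 8.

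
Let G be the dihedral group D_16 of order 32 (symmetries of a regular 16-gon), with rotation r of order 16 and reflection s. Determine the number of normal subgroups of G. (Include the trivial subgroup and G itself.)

G has 36 subgroups. Checking conjugation-invariance by order — order 1: 1/1 normal; order 2: 1/17 normal; order 4: 1/9 normal; order 8: 1/5 normal; order 16: 3/3 normal; order 32: 1/1 normal.
Total normal subgroups: 8.

8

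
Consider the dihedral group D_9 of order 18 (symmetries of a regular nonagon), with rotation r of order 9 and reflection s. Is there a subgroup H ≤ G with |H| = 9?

9 | 18. A subgroup of order 9 is {e, r, r^2, r^3, r^4, r^5, r^6, r^7, r^8}.

Yes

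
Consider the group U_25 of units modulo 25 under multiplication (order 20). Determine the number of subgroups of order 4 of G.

1

|G| = 20 and 4 | 20, so subgroups of order 4 are possible by Lagrange.
The subgroups of order 4 are: {1, 7, 18, 24}.
So G has 1 subgroup of order 4.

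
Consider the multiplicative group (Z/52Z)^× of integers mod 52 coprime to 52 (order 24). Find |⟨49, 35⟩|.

|⟨49⟩| = 6 and |⟨35⟩| = 6, so |H| is a multiple of lcm(6, 6) = 6 and divides |G| = 24.
Closing under the operation: H = {1, 3, 9, 17, 23, 25, 27, 29, 35, 43, 49, 51}, so |H| = 12.

12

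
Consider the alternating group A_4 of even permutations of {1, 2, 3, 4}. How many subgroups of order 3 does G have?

4

|G| = 12 and 3 | 12, so subgroups of order 3 are possible by Lagrange.
The subgroups of order 3 are: {e, (1 2 3), (1 3 2)}; {e, (1 2 4), (1 4 2)}; {e, (1 3 4), (1 4 3)}; {e, (2 3 4), (2 4 3)}.
So G has 4 subgroups of order 3.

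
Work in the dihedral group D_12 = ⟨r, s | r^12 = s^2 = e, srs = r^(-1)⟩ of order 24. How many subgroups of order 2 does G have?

13

|G| = 24 and 2 | 24, so subgroups of order 2 are possible by Lagrange.
The subgroups of order 2 are: {e, r^10s}; {e, r^11s}; {e, r^2s}; {e, r^3s}; … (13 in all).
So G has 13 subgroups of order 2.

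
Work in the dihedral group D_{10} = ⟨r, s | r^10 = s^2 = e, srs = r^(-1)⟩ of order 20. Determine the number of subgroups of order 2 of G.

|G| = 20 and 2 | 20, so subgroups of order 2 are possible by Lagrange.
The subgroups of order 2 are: {e, r^2s}; {e, r^3s}; {e, r^4s}; {e, r^5}; … (11 in all).
So G has 11 subgroups of order 2.

11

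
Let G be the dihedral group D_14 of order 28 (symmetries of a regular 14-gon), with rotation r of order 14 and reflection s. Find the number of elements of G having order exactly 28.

No element of G has order 28 (even though 28 | 28).

0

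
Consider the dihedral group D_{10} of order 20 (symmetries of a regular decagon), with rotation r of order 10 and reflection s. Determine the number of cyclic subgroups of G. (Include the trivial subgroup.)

Group the elements of G by the cyclic subgroup they generate; each cyclic subgroup of order d accounts for φ(d) elements.
Cyclic subgroups by order — order 1: 1; order 2: 11; order 5: 1; order 10: 1.
Total: 14.

14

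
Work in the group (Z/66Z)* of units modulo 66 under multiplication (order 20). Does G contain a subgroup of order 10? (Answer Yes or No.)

Yes

10 | 20. A subgroup of order 10 is {1, 7, 13, 19, 25, 31, 37, 43, 49, 61}.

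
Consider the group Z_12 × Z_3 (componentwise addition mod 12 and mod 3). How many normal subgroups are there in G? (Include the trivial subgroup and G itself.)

18

G is abelian, so every subgroup is normal.
G has 18 subgroups in total, hence 18 normal subgroups.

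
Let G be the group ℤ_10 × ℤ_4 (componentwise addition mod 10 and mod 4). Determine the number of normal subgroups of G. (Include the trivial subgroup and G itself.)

G is abelian, so every subgroup is normal.
G has 16 subgroups in total, hence 16 normal subgroups.

16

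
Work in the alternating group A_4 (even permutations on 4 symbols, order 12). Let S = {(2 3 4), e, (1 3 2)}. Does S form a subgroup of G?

(1 3 2) ∈ S but its inverse (1 2 3) ∉ S, so S is not a subgroup.

No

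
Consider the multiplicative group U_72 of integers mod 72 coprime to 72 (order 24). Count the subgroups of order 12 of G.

|G| = 24 and 12 | 24, so subgroups of order 12 are possible by Lagrange.
The subgroups of order 12 are: {1, 11, 13, 23, 25, 35, 37, 47, 49, 59, 61, 71}; {1, 11, 17, 19, 25, 35, 41, 43, 49, 59, 65, 67}; {1, 5, 7, 11, 25, 29, 31, 35, 49, 53, 55, 59}; {1, 5, 13, 17, 25, 29, 37, 41, 49, 53, 61, 65}; … (7 in all).
So G has 7 subgroups of order 12.

7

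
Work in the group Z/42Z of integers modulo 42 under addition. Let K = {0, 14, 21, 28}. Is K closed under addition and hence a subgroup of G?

No

|K| = 4 does not divide |G| = 42, so by Lagrange K is not a subgroup.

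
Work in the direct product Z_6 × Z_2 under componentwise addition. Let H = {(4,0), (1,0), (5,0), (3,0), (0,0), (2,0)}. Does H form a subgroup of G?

Yes

|H| = 6 divides |G| = 12, consistent with Lagrange.
H contains the identity, every element's inverse is in H, and H is closed under +: it is a subgroup.
In fact H = ⟨(5,0)⟩.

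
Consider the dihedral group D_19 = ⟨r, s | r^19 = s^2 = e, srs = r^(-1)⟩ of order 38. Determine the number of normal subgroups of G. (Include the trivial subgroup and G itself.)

G has 22 subgroups. Checking conjugation-invariance by order — order 1: 1/1 normal; order 2: 0/19 normal; order 19: 1/1 normal; order 38: 1/1 normal.
Total normal subgroups: 3.

3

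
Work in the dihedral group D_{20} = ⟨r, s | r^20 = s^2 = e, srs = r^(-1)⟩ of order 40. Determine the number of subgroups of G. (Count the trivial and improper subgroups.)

48

|G| = 40, so by Lagrange every subgroup order divides 40. Divisors: 1, 2, 4, 5, 8, 10, 20, 40.
Subgroups by order — order 1: 1; order 2: 21; order 4: 11; order 5: 1; order 8: 5; order 10: 5; order 20: 3; order 40: 1.
Total: 1 + 21 + 11 + 1 + 5 + 5 + 3 + 1 = 48.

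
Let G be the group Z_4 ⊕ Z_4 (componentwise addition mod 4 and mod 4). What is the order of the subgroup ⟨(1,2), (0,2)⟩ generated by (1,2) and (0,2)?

8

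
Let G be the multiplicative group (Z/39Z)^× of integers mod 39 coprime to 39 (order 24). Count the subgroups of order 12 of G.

3

|G| = 24 and 12 | 24, so subgroups of order 12 are possible by Lagrange.
The subgroups of order 12 are: {1, 2, 4, 5, 8, 10, 11, 16, 20, 22, 25, 32}; {1, 4, 10, 14, 16, 17, 22, 23, 25, 29, 35, 38}; {1, 4, 7, 10, 16, 19, 22, 25, 28, 31, 34, 37}.
So G has 3 subgroups of order 12.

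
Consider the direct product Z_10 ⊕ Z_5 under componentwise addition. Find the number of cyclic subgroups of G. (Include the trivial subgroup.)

A cyclic subgroup of order d is generated by each of its φ(d) elements of order d, so the cyclic subgroups of order d number (#elements of order d)/φ(d).
Cyclic subgroups by order — order 1: 1; order 2: 1; order 5: 6; order 10: 6.
Total: 14.

14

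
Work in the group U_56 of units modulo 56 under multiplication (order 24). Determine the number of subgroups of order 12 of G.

|G| = 24 and 12 | 24, so subgroups of order 12 are possible by Lagrange.
The subgroups of order 12 are: {1, 5, 9, 11, 13, 25, 31, 43, 45, 47, 51, 55}; {1, 9, 11, 15, 23, 25, 29, 37, 39, 43, 51, 53}; {1, 3, 9, 11, 17, 19, 25, 27, 33, 41, 43, 51}; {1, 3, 5, 9, 13, 15, 19, 23, 25, 27, 39, 45}; … (7 in all).
So G has 7 subgroups of order 12.

7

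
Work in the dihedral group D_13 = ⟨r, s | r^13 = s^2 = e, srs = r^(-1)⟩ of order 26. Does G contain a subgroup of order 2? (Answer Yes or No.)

2 | 26. A subgroup of order 2 is {e, r^10s}.

Yes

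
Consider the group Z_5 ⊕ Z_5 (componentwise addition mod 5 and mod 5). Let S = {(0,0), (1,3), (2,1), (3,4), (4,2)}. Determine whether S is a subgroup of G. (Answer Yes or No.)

|S| = 5 divides |G| = 25, consistent with Lagrange.
S contains the identity, every element's inverse is in S, and S is closed under +: it is a subgroup.
In fact S = ⟨(2,1)⟩.

Yes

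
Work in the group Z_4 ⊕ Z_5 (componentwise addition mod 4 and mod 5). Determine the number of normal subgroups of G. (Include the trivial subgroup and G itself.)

6

G is abelian, so every subgroup is normal.
G has 6 subgroups in total, hence 6 normal subgroups.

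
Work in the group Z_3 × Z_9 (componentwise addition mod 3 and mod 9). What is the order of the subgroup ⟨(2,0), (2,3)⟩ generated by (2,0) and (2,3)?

|⟨(2,0)⟩| = 3 and |⟨(2,3)⟩| = 3, so |H| is a multiple of lcm(3, 3) = 3 and divides |G| = 27.
Closing under the operation: H = {(0,0), (0,3), (0,6), (1,0), (1,3), (1,6), (2,0), (2,3), (2,6)}, so |H| = 9.

9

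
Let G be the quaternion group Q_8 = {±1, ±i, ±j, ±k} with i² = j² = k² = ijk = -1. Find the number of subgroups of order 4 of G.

|G| = 8 and 4 | 8, so subgroups of order 4 are possible by Lagrange.
The subgroups of order 4 are: {1, -1, i, -i}; {1, -1, j, -j}; {1, -1, k, -k}.
So G has 3 subgroups of order 4.

3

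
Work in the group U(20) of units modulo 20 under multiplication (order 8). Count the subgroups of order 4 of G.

|G| = 8 and 4 | 8, so subgroups of order 4 are possible by Lagrange.
The subgroups of order 4 are: {1, 9, 11, 19}; {1, 9, 13, 17}; {1, 3, 7, 9}.
So G has 3 subgroups of order 4.

3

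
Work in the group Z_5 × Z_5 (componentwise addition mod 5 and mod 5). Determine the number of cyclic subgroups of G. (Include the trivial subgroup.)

7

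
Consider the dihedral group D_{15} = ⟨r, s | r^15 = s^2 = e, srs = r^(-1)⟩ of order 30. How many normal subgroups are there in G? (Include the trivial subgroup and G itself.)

5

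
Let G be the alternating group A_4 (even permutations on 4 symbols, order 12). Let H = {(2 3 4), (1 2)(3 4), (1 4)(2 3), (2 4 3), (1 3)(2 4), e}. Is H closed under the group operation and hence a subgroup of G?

No

Closure fails: (2 4 3) ∘ (1 2)(3 4) = (1 4 2) ∉ H. So H is not a subgroup.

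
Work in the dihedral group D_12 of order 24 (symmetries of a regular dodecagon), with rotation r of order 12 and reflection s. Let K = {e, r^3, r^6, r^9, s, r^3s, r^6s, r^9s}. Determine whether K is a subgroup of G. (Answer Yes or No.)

Yes

|K| = 8 divides |G| = 24, consistent with Lagrange.
K contains the identity, every element's inverse is in K, and K is closed under ·: it is a subgroup.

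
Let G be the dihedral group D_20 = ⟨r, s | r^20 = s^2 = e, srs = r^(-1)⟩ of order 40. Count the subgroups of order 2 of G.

|G| = 40 and 2 | 40, so subgroups of order 2 are possible by Lagrange.
The subgroups of order 2 are: {e, r^10}; {e, r^10s}; {e, r^11s}; {e, r^12s}; … (21 in all).
So G has 21 subgroups of order 2.

21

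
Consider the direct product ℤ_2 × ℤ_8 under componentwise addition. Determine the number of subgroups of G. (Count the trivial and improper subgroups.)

11

|G| = 16, so by Lagrange every subgroup order divides 16. Divisors: 1, 2, 4, 8, 16.
Subgroups by order — order 1: 1; order 2: 3; order 4: 3; order 8: 3; order 16: 1.
Total: 1 + 3 + 3 + 3 + 1 = 11.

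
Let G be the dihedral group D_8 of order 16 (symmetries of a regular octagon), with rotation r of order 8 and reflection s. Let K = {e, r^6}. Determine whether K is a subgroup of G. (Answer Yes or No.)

No

r^6 ∈ K but its inverse r^2 ∉ K, so K is not a subgroup.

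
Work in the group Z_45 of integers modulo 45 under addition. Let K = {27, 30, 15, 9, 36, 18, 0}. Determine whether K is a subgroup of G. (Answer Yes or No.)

|K| = 7 does not divide |G| = 45, so by Lagrange K is not a subgroup.

No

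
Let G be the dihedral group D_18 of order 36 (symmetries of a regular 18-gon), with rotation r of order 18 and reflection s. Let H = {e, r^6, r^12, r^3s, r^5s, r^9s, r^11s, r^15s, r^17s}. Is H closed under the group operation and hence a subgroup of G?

No

Closure fails: r^11s · r^3s = r^8 ∉ H. So H is not a subgroup.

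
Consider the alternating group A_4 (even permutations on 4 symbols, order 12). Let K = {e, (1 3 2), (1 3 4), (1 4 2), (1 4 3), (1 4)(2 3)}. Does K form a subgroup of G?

No

(1 3 2) ∈ K but its inverse (1 2 3) ∉ K, so K is not a subgroup.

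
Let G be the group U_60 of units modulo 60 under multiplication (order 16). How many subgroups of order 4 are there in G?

11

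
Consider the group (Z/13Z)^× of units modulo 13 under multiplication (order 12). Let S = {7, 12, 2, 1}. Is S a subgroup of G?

No

Closure fails: 2 · 2 = 4 ∉ S. So S is not a subgroup.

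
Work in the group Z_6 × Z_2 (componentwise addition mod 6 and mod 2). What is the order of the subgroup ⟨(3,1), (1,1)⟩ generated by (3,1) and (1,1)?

6

|⟨(3,1)⟩| = 2 and |⟨(1,1)⟩| = 6, so |H| is a multiple of lcm(2, 6) = 6 and divides |G| = 12.
Closing under the operation: H = {(0,0), (1,1), (2,0), (3,1), (4,0), (5,1)}, so |H| = 6.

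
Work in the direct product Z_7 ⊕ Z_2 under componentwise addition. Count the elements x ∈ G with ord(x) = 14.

6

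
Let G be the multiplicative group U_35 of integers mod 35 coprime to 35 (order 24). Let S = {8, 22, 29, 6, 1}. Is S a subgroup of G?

No

|S| = 5 does not divide |G| = 24, so by Lagrange S is not a subgroup.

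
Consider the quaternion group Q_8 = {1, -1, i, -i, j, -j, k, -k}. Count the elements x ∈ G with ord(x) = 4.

6

The elements of order 4 are: i, -i, j, -j, k, -k.
That's 6.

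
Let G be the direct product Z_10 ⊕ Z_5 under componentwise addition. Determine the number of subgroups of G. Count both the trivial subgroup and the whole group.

|G| = 50, so by Lagrange every subgroup order divides 50. Divisors: 1, 2, 5, 10, 25, 50.
Subgroups by order — order 1: 1; order 2: 1; order 5: 6; order 10: 6; order 25: 1; order 50: 1.
Total: 1 + 1 + 6 + 6 + 1 + 1 = 16.

16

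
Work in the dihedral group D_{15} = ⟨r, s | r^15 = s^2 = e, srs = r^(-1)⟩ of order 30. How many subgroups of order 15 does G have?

|G| = 30 and 15 | 30, so subgroups of order 15 are possible by Lagrange.
The subgroups of order 15 are: {e, r, r^2, r^3, r^4, r^5, r^6, r^7, r^8, r^9, r^10, r^11, r^12, r^13, r^14}.
So G has 1 subgroup of order 15.

1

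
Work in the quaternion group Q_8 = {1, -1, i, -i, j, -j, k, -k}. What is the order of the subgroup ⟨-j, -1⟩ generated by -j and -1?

4

|⟨-j⟩| = 4 and |⟨-1⟩| = 2, so |H| is a multiple of lcm(4, 2) = 4 and divides |G| = 8.
Closing under the operation: H = {1, -1, j, -j}, so |H| = 4.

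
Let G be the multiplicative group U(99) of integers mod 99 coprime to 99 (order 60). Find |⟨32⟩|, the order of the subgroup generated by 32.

Compute successive powers of 32 mod 99: 32, 34, 98, 67, 65, 1; 32^6 ≡ 1 (mod 99).
So |⟨32⟩| = 6.

6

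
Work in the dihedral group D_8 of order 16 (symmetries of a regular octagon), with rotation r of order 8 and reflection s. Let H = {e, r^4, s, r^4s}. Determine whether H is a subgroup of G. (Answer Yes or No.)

|H| = 4 divides |G| = 16, consistent with Lagrange.
H contains the identity, every element's inverse is in H, and H is closed under ·: it is a subgroup.

Yes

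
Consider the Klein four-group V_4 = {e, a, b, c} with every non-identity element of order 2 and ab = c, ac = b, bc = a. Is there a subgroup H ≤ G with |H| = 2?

Yes

2 | 4. A subgroup of order 2 is {e, a}.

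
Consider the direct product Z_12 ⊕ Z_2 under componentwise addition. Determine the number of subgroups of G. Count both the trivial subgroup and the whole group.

16

|G| = 24, so by Lagrange every subgroup order divides 24. Divisors: 1, 2, 3, 4, 6, 8, 12, 24.
Subgroups by order — order 1: 1; order 2: 3; order 3: 1; order 4: 3; order 6: 3; order 8: 1; order 12: 3; order 24: 1.
Total: 1 + 3 + 1 + 3 + 3 + 1 + 3 + 1 = 16.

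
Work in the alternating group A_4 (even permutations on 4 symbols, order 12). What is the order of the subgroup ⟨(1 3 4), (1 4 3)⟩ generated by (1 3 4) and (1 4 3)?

|⟨(1 3 4)⟩| = 3 and |⟨(1 4 3)⟩| = 3, so |H| is a multiple of lcm(3, 3) = 3 and divides |G| = 12.
Closing under the operation: H = {e, (1 3 4), (1 4 3)}, so |H| = 3.

3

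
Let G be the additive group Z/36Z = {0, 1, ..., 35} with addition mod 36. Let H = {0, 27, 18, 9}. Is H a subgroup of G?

|H| = 4 divides |G| = 36, consistent with Lagrange.
H contains the identity, every element's inverse is in H, and H is closed under +: it is a subgroup.
In fact H = ⟨9⟩.

Yes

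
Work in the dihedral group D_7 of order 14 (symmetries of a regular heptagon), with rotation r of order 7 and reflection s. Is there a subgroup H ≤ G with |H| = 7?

7 | 14. A subgroup of order 7 is {e, r, r^2, r^3, r^4, r^5, r^6}.

Yes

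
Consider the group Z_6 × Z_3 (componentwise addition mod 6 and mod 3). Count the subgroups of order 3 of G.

4

|G| = 18 and 3 | 18, so subgroups of order 3 are possible by Lagrange.
The subgroups of order 3 are: {(0,0), (0,1), (0,2)}; {(0,0), (2,0), (4,0)}; {(0,0), (2,1), (4,2)}; {(0,0), (2,2), (4,1)}.
So G has 4 subgroups of order 3.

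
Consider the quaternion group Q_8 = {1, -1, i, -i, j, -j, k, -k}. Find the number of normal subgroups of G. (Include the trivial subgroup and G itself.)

G has 6 subgroups. Checking conjugation-invariance by order — order 1: 1/1 normal; order 2: 1/1 normal; order 4: 3/3 normal; order 8: 1/1 normal.
Total normal subgroups: 6.

6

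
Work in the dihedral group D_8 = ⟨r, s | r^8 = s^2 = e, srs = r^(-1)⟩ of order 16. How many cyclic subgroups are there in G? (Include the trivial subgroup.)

12

Each element a generates a cyclic subgroup ⟨a⟩; distinct elements may generate the same one (a cyclic group of order d has φ(d) generators).
Cyclic subgroups by order — order 1: 1; order 2: 9; order 4: 1; order 8: 1.
Total: 12.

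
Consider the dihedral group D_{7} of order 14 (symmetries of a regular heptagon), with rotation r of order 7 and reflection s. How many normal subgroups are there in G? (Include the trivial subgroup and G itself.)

3

G has 10 subgroups. Checking conjugation-invariance by order — order 1: 1/1 normal; order 2: 0/7 normal; order 7: 1/1 normal; order 14: 1/1 normal.
Total normal subgroups: 3.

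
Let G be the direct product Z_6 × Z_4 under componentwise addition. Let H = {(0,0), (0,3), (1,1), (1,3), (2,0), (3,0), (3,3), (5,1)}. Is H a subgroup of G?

No

(3,3) ∈ H but its inverse (3,1) ∉ H, so H is not a subgroup.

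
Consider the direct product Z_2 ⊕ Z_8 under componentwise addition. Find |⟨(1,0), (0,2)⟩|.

8

|⟨(1,0)⟩| = 2 and |⟨(0,2)⟩| = 4, so |H| is a multiple of lcm(2, 4) = 4 and divides |G| = 16.
Closing under the operation: H = {(0,0), (0,2), (0,4), (0,6), (1,0), (1,2), (1,4), (1,6)}, so |H| = 8.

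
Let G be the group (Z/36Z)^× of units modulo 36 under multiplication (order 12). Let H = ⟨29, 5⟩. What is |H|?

6

|⟨29⟩| = 6 and |⟨5⟩| = 6, so |H| is a multiple of lcm(6, 6) = 6 and divides |G| = 12.
Closing under the operation: H = {1, 5, 13, 17, 25, 29}, so |H| = 6.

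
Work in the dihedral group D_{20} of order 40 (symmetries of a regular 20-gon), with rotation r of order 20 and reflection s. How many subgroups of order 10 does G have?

5

|G| = 40 and 10 | 40, so subgroups of order 10 are possible by Lagrange.
The subgroups of order 10 are: {e, r^2, r^4, r^6, r^8, r^10, r^12, r^14, r^16, r^18}; {e, r^4, r^8, r^12, r^16, r^2s, r^6s, r^10s, r^14s, r^18s}; {e, r^4, r^8, r^12, r^16, r^3s, r^7s, r^11s, r^15s, r^19s}; {e, r^4, r^8, r^12, r^16, s, r^4s, r^8s, r^12s, r^16s}; … (5 in all).
So G has 5 subgroups of order 10.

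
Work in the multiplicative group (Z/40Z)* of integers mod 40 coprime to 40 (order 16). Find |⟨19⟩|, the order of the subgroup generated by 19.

2

Compute successive powers of 19 mod 40: 19, 1; 19^2 ≡ 1 (mod 40).
So |⟨19⟩| = 2.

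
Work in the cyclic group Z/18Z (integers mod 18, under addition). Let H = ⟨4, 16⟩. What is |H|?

9

|⟨4⟩| = 9 and |⟨16⟩| = 9, so |H| is a multiple of lcm(9, 9) = 9 and divides |G| = 18.
Closing under the operation: H = {0, 2, 4, 6, 8, 10, 12, 14, 16}, so |H| = 9.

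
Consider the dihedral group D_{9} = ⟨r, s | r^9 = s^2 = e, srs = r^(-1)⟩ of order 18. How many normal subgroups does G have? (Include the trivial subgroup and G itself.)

G has 16 subgroups. Checking conjugation-invariance by order — order 1: 1/1 normal; order 2: 0/9 normal; order 3: 1/1 normal; order 6: 0/3 normal; order 9: 1/1 normal; order 18: 1/1 normal.
Total normal subgroups: 4.

4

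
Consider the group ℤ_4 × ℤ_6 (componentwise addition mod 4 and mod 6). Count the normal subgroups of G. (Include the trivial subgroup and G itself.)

G is abelian, so every subgroup is normal.
G has 16 subgroups in total, hence 16 normal subgroups.

16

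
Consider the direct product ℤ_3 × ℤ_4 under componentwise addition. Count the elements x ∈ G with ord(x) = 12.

4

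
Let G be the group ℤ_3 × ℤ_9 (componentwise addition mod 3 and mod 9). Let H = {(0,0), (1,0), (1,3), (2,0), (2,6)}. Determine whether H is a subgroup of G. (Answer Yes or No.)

|H| = 5 does not divide |G| = 27, so by Lagrange H is not a subgroup.

No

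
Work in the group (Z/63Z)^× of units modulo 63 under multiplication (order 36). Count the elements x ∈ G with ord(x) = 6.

24

Enumerating element orders in G gives 24 elements of order 6.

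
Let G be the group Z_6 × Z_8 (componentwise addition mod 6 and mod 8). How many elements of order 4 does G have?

An element (a,b) has order lcm(ord(a), ord(b)); count pairs with lcm equal to 4.
Enumerating gives 4 such elements.

4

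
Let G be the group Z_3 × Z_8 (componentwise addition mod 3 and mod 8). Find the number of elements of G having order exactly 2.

1

An element (a,b) has order lcm(ord(a), ord(b)); count pairs with lcm equal to 2.
Enumerating gives 1 such elements.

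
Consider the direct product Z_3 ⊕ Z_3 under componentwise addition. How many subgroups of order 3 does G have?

4

|G| = 9 and 3 | 9, so subgroups of order 3 are possible by Lagrange.
The subgroups of order 3 are: {(0,0), (0,1), (0,2)}; {(0,0), (1,0), (2,0)}; {(0,0), (1,1), (2,2)}; {(0,0), (1,2), (2,1)}.
So G has 4 subgroups of order 3.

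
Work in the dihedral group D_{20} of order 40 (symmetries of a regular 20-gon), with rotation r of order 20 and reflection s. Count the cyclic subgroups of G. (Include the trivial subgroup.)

Group the elements of G by the cyclic subgroup they generate; each cyclic subgroup of order d accounts for φ(d) elements.
Cyclic subgroups by order — order 1: 1; order 2: 21; order 4: 1; order 5: 1; order 10: 1; order 20: 1.
Total: 26.

26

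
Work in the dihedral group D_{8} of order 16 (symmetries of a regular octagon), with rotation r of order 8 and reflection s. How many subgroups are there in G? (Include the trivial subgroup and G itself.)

|G| = 16, so by Lagrange every subgroup order divides 16. Divisors: 1, 2, 4, 8, 16.
Subgroups by order — order 1: 1; order 2: 9; order 4: 5; order 8: 3; order 16: 1.
Total: 1 + 9 + 5 + 3 + 1 = 19.

19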